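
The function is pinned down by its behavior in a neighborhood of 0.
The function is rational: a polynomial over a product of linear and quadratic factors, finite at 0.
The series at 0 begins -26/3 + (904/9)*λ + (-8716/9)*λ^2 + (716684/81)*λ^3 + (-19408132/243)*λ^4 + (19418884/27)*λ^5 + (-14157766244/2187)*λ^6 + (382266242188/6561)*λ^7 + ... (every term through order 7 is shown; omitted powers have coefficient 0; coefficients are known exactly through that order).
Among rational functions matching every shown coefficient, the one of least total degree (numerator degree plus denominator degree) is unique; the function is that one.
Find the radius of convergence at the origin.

No rational of total degree below 5 reproduces all 8 coefficients; solving the [2/3] Pade equations on them gives f(λ) = (-5*λ**2/4 - λ/24 - 13/24)/((λ + 1/9)*(λ + 3/4)**2), whose expansion matches every shown term.
Denominator factor (λ + 1/9): pole of order 1 at -1/9, modulus 1/9.
Denominator factor (λ + 3/4)^2: pole of order 2 at -3/4, modulus 3/4.
The radius of convergence is the smallest modulus among the singular points: 1/9.

The radius of convergence is 1/9.


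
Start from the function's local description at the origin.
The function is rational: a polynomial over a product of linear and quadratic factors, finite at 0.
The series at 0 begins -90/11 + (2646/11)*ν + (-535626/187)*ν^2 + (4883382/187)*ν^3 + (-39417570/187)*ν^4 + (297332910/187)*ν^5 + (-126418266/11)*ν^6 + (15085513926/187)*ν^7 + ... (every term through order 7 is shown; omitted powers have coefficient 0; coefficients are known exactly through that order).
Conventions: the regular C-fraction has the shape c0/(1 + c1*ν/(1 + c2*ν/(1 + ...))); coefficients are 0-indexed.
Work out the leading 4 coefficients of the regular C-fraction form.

The regular C-fraction coefficients are [-90/11, 147/5, -10408/595, 294080/154819].

Taylor coefficients (read off): a_0 = -90/11, a_1 = 2646/11, a_2 = -535626/187, a_3 = 4883382/187.
c0 = a_0 = -90/11. Peel one level at a time: if S = 1 + c*ν/S' with S'(0) = 1, then c is the ν-coefficient of S and S' = c*ν/(S - 1).
S_1 = c0/f = 1 + (147/5)*ν + (218568/425)*ν^2 + ...; c1 = 147/5.
S_2 = c1*ν/(S_1 - 1) = 1 + (-10408/595)*ν + (470528/14161)*ν^2 + ...; c2 = -10408/595.
S_3 = c2*ν/(S_2 - 1) = 1 + (294080/154819)*ν + ...; c3 = 294080/154819.


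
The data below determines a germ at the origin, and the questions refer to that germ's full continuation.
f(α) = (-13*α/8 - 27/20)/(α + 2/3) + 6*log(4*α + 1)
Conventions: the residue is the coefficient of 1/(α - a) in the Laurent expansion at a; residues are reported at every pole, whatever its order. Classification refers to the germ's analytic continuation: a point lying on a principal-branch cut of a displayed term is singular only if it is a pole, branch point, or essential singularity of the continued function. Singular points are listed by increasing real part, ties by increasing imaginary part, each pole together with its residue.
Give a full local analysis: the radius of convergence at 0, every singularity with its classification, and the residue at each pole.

Radius of convergence at 0: 1/4.
At -2/3: a pole of order 1; residue -4/15.
At -1/4: a logarithmic branch point.

Denominator factor (α + 2/3): pole of order 1 at -2/3, modulus 2/3.
Branch term (6)*log(1 - α/(-1/4)): its argument vanishes at α = -1/4, a logarithmic branch point, modulus 1/4.
The radius of convergence is the smallest modulus among the singular points: 1/4.
The branch term is analytic at -2/3 and contributes nothing to the residue; only the rational part matters.
At the order-1 pole -2/3 set g(α) = (α - (-2/3))*(rational part) = -13*α/8 - 27/20.
Simple pole: residue = g(a) at a = -2/3, which is -4/15.
List the singular points by increasing real part (a conjugate pair: the negative imaginary part first).


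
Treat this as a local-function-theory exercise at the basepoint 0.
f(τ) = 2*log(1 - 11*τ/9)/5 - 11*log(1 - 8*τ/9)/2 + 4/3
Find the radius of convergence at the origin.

The radius of convergence is 9/11.

Branch term (2/5)*log(1 - τ/(9/11)): its argument vanishes at τ = 9/11, a logarithmic branch point, modulus 9/11.
Branch term (-11/2)*log(1 - τ/(9/8)): its argument vanishes at τ = 9/8, a logarithmic branch point, modulus 9/8.
The radius of convergence is the smallest modulus among the singular points: 9/11.


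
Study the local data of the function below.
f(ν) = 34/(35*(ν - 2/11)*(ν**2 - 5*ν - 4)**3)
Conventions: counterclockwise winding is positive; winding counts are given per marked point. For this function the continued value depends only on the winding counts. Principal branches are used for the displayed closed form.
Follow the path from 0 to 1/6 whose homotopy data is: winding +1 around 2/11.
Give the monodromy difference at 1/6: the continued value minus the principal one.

Continued minus principal equals 0.

The function is rational, hence single-valued: continuing it around any pole returns the same value, so the difference is 0.


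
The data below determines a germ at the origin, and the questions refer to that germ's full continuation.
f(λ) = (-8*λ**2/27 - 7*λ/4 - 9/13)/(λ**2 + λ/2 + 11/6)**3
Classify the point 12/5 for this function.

The point is a regular point.

Denominator factors: λ**2 + λ/2 + 11/6 = 1319/150 at λ = 12/5 — none vanishes.
So the germ continues analytically to 12/5.


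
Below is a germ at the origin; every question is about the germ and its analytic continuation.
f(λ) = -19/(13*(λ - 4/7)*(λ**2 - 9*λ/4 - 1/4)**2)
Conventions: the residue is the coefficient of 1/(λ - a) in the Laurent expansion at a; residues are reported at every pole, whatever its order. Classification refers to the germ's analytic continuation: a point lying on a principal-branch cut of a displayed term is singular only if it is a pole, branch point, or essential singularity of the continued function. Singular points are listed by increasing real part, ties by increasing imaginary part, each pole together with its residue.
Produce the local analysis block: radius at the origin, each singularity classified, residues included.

Radius of convergence at 0: -9/8 + (1/8)*sqrt(97).
At 9/8 - (1/8)*sqrt(97): a pole of order 2; residue 364952/730197 + (219310616/6870423573)*sqrt(97).
At 4/7: a pole of order 1; residue -729904/730197.
At 9/8 + (1/8)*sqrt(97): a pole of order 2; residue 364952/730197 - (219310616/6870423573)*sqrt(97).

Denominator factor (λ - 4/7): pole of order 1 at 4/7, modulus 4/7.
Denominator factor (λ**2 - 9*λ/4 - 1/4)^2: discriminant 97/16, real irrational roots 9/8 + (1/8)*sqrt(97) and 9/8 - (1/8)*sqrt(97); poles of order 2, moduli 9/8 + (1/8)*sqrt(97) and -9/8 + (1/8)*sqrt(97).
The radius of convergence is the smallest modulus among the singular points: -9/8 + (1/8)*sqrt(97).
The factor λ**2 - 9*λ/4 - 1/4 splits as (λ - a)(λ - a') with a = 9/8 - (1/8)*sqrt(97), a' = 9/8 + (1/8)*sqrt(97). At the order-2 pole a set g(λ) = (λ - a)^2*f(λ) = [-19/(13*(λ - 4/7))] / (λ - a')^2.
Order-2 pole: residue = g'(a); g'(9/8 - (1/8)*sqrt(97)) = 364952/730197 + (219310616/6870423573)*sqrt(97), so the residue is 364952/730197 + (219310616/6870423573)*sqrt(97).
At the order-1 pole 4/7 set g(λ) = (λ - (4/7))*f(λ) = -19/(13*(λ**2 - 9*λ/4 - 1/4)**2).
Simple pole: residue = g(a) at a = 4/7, which is -729904/730197.
The factor λ**2 - 9*λ/4 - 1/4 splits as (λ - a)(λ - a') with a = 9/8 + (1/8)*sqrt(97), a' = 9/8 - (1/8)*sqrt(97). At the order-2 pole a set g(λ) = (λ - a)^2*f(λ) = [-19/(13*(λ - 4/7))] / (λ - a')^2.
Order-2 pole: residue = g'(a); g'(9/8 + (1/8)*sqrt(97)) = 364952/730197 - (219310616/6870423573)*sqrt(97), so the residue is 364952/730197 - (219310616/6870423573)*sqrt(97).
List the singular points by increasing real part (a conjugate pair: the negative imaginary part first).


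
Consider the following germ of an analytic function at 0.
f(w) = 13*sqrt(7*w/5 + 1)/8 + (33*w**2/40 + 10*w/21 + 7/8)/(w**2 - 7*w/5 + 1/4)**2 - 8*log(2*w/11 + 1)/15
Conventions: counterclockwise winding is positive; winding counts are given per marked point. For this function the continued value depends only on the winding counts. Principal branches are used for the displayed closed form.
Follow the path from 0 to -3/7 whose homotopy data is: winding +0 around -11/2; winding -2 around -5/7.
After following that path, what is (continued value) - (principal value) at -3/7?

Continued minus principal equals 0.

The rational part is single-valued and drops out of the difference; each branch term changes only by its own monodromy.
(13/8)*sqrt(1 - w/(-5/7)): winding -2 is even, the square root returns to the same sheet, contribution 0.
(-8/15)*log(1 - w/(-11/2)): winding 0 around -11/2, so this term returns to its principal value, contribution 0.
Summing the contributions at w = -3/7 gives 0.


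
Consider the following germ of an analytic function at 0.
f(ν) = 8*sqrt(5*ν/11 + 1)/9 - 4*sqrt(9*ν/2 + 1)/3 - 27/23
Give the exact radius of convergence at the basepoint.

Branch term (-4/3)*sqrt(1 - ν/(-2/9)): its argument vanishes at ν = -2/9, a square-root branch point, modulus 2/9.
Branch term (8/9)*sqrt(1 - ν/(-11/5)): its argument vanishes at ν = -11/5, a square-root branch point, modulus 11/5.
The radius of convergence is the smallest modulus among the singular points: 2/9.

The radius of convergence is 2/9.


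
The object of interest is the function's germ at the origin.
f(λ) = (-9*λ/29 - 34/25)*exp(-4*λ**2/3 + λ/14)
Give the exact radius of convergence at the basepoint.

The factor exp(-4*λ**2/3 + λ/14) is entire and contributes no finite singular point.
The polynomial part has no poles.
No finite singular points: the Taylor series at 0 converges everywhere.

The radius of convergence is infinite.


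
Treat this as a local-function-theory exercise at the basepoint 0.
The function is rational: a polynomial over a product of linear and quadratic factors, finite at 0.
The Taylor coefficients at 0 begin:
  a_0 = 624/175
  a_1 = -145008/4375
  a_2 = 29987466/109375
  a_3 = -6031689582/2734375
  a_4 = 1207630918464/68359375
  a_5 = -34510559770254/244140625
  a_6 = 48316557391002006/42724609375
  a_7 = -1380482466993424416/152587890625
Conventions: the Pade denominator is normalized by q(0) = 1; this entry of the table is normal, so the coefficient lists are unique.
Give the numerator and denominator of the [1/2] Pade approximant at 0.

The Pade approximant has numerator coefficients [624/175, 4042562736/1406769875]; denominator coefficients [1, 406005674/40193425, 5467749821/321547400].

Taylor coefficients needed (read off): a_0 = 624/175, a_1 = -145008/4375, a_2 = 29987466/109375, a_3 = -6031689582/2734375.
Write the denominator as Q(τ) = 1 + q1*τ + q2*τ^2. Requiring Q*f - P = O(τ^4) with deg P <= 1 kills the coefficients of τ^2..τ^3 in Q*f:
  τ^2: a_2 + q1*a_1 + q2*a_0 = 0, i.e. 29987466/109375 + (-145008/4375)*q1 + (624/175)*q2 = 0.
  τ^3: a_3 + q1*a_2 + q2*a_1 = 0, i.e. -6031689582/2734375 + (29987466/109375)*q1 + (-145008/4375)*q2 = 0.
Solving this linear system: q1 = 406005674/40193425, q2 = 5467749821/321547400.
The numerator is Q*f truncated at degree 1: P0 = a_0 = 624/175; P1 = a_1 + q1*a_0 = 4042562736/1406769875.


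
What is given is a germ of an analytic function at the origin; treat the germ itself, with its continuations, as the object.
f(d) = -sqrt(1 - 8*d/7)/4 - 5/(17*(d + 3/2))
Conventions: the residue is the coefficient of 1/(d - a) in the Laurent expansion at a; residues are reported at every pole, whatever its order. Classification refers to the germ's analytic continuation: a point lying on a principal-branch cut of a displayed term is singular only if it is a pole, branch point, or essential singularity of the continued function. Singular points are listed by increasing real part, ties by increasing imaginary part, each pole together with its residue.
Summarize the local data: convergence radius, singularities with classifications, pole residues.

Denominator factor (d + 3/2): pole of order 1 at -3/2, modulus 3/2.
Branch term (-1/4)*sqrt(1 - d/(7/8)): its argument vanishes at d = 7/8, a square-root branch point, modulus 7/8.
The radius of convergence is the smallest modulus among the singular points: 7/8.
The branch term is analytic at -3/2 and contributes nothing to the residue; only the rational part matters.
At the order-1 pole -3/2 set g(d) = (d - (-3/2))*(rational part) = -5/17.
Simple pole: residue = g(a) at a = -3/2, which is -5/17.
List the singular points by increasing real part (a conjugate pair: the negative imaginary part first).

Radius of convergence at 0: 7/8.
At -3/2: a pole of order 1; residue -5/17.
At 7/8: an algebraic (square-root) branch point.


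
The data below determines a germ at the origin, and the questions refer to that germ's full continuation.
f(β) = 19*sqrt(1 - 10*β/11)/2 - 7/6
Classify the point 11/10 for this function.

The term (19/2)*sqrt(1 - β/(11/10)) has argument 1 - 11/10/(11/10) = 0 at 11/10: a square-root (algebraic, two-sheeted) branch point; the remaining terms are analytic or single-valued there.

The point is an algebraic (square-root) branch point.


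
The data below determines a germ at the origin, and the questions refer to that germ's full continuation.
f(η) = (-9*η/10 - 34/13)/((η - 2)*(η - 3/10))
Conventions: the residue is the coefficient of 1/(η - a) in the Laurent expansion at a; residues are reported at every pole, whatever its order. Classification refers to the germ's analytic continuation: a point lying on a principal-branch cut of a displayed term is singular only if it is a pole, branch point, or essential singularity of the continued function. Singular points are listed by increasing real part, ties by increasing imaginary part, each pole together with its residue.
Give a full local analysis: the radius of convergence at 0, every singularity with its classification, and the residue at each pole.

Radius of convergence at 0: 3/10.
At 3/10: a pole of order 1; residue 3751/2210.
At 2: a pole of order 1; residue -574/221.

Denominator factor (η - 3/10): pole of order 1 at 3/10, modulus 3/10.
Denominator factor (η - 2): pole of order 1 at 2, modulus 2.
The radius of convergence is the smallest modulus among the singular points: 3/10.
At the order-1 pole 3/10 set g(η) = (η - (3/10))*f(η) = (-9*η/10 - 34/13)/(η - 2).
Simple pole: residue = g(a) at a = 3/10, which is 3751/2210.
At the order-1 pole 2 set g(η) = (η - (2))*f(η) = (-9*η/10 - 34/13)/(η - 3/10).
Simple pole: residue = g(a) at a = 2, which is -574/221.
List the singular points by increasing real part (a conjugate pair: the negative imaginary part first).


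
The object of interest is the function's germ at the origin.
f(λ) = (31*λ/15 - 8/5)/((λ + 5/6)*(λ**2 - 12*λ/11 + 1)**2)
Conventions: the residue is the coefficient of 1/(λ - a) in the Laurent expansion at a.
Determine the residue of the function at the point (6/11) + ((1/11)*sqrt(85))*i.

The factor λ**2 - 12*λ/11 + 1 splits as (λ - a)(λ - a') with a = (6/11) + ((1/11)*sqrt(85))*i, a' = (6/11) - ((1/11)*sqrt(85))*i. At the order-2 pole a set g(λ) = (λ - a)^2*f(λ) = [(31*λ/15 - 8/5)/(λ + 5/6)] / (λ - a')^2.
Order-2 pole: residue = g'(a); g'((6/11) + ((1/11)*sqrt(85))*i) = (1302444/5314805) + ((1135652034/38399466125)*sqrt(85))*i, so the residue is (1302444/5314805) + ((1135652034/38399466125)*sqrt(85))*i.

The residue is (1302444/5314805) + ((1135652034/38399466125)*sqrt(85))*i.


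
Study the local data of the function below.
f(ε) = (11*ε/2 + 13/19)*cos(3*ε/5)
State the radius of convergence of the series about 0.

The radius of convergence is infinite.

The factor cos(3*ε/5) is entire and contributes no finite singular point.
The polynomial part has no poles.
No finite singular points: the Taylor series at 0 converges everywhere.


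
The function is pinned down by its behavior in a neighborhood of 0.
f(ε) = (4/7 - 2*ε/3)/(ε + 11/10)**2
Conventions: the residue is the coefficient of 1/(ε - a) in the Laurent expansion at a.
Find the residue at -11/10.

At the order-2 pole -11/10 set g(ε) = (ε - (-11/10))^2*f(ε) = 4/7 - 2*ε/3.
Order-2 pole: residue = g'(a); g'(-11/10) = -2/3, so the residue is -2/3.

The residue is -2/3.


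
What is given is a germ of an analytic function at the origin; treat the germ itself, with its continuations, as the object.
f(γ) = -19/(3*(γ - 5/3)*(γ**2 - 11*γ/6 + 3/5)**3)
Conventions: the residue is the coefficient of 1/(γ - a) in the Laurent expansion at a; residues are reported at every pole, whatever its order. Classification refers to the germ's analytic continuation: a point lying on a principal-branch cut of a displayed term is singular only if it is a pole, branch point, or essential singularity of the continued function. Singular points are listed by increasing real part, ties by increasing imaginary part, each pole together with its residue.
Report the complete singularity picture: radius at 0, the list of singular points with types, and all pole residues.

Denominator factor (γ**2 - 11*γ/6 + 3/5)^3: discriminant 173/180, real irrational roots 11/12 + (1/60)*sqrt(865) and 11/12 - (1/60)*sqrt(865); poles of order 3, moduli 11/12 + (1/60)*sqrt(865) and 11/12 - (1/60)*sqrt(865).
Denominator factor (γ - 5/3): pole of order 1 at 5/3, modulus 5/3.
The radius of convergence is the smallest modulus among the singular points: 11/12 - (1/60)*sqrt(865).
The factor γ**2 - 11*γ/6 + 3/5 splits as (γ - a)(γ - a') with a = 11/12 - (1/60)*sqrt(865), a' = 11/12 + (1/60)*sqrt(865). At the order-3 pole a set g(γ) = (γ - a)^3*f(γ) = [-19/(3*(γ - 5/3))] / (γ - a')^3.
Order-3 pole: residue = g''(a)/2; g''(11/12 - (1/60)*sqrt(865)) = 4617000/24389 - (1248459885000/126279339913)*sqrt(865), so the residue is 2308500/24389 - (624229942500/126279339913)*sqrt(865).
The factor γ**2 - 11*γ/6 + 3/5 splits as (γ - a)(γ - a') with a = 11/12 + (1/60)*sqrt(865), a' = 11/12 - (1/60)*sqrt(865). At the order-3 pole a set g(γ) = (γ - a)^3*f(γ) = [-19/(3*(γ - 5/3))] / (γ - a')^3.
Order-3 pole: residue = g''(a)/2; g''(11/12 + (1/60)*sqrt(865)) = 4617000/24389 + (1248459885000/126279339913)*sqrt(865), so the residue is 2308500/24389 + (624229942500/126279339913)*sqrt(865).
At the order-1 pole 5/3 set g(γ) = (γ - (5/3))*f(γ) = -19/(3*(γ**2 - 11*γ/6 + 3/5)**3).
Simple pole: residue = g(a) at a = 5/3, which is -4617000/24389.
List the singular points by increasing real part (a conjugate pair: the negative imaginary part first).

Radius of convergence at 0: 11/12 - (1/60)*sqrt(865).
At 11/12 - (1/60)*sqrt(865): a pole of order 3; residue 2308500/24389 - (624229942500/126279339913)*sqrt(865).
At 11/12 + (1/60)*sqrt(865): a pole of order 3; residue 2308500/24389 + (624229942500/126279339913)*sqrt(865).
At 5/3: a pole of order 1; residue -4617000/24389.


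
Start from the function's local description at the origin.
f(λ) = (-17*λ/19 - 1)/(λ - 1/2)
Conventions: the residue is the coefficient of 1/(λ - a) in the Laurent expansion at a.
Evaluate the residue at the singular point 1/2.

The residue is -55/38.

At the order-1 pole 1/2 set g(λ) = (λ - (1/2))*f(λ) = -17*λ/19 - 1.
Simple pole: residue = g(a) at a = 1/2, which is -55/38.


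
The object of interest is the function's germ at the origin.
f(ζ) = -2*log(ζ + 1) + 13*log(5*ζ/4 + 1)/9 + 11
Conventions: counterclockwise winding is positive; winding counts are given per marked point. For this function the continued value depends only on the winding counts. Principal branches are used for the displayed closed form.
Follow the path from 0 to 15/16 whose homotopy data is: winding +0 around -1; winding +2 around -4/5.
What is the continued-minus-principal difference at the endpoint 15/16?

Continued minus principal equals (52/9)*pi*i.

The rational part is single-valued and drops out of the difference; each branch term changes only by its own monodromy.
(-2)*log(1 - ζ/(-1)): winding 0 around -1, so this term returns to its principal value, contribution 0.
(13/9)*log(1 - ζ/(-4/5)): each positive loop around -4/5 adds 2*pi*i to the log, so winding +2 contributes (13/9)*(2)*2*pi*i = (52/9)*pi*i.
Summing the contributions at ζ = 15/16 gives (52/9)*pi*i.


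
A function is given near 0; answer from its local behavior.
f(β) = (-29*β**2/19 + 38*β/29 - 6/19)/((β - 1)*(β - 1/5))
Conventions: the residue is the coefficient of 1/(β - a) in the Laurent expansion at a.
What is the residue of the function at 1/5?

At the order-1 pole 1/5 set g(β) = (β - (1/5))*f(β) = (-29*β**2/19 + 38*β/29 - 6/19)/(β - 1).
Simple pole: residue = g(a) at a = 1/5, which is 1581/11020.

The residue is 1581/11020.


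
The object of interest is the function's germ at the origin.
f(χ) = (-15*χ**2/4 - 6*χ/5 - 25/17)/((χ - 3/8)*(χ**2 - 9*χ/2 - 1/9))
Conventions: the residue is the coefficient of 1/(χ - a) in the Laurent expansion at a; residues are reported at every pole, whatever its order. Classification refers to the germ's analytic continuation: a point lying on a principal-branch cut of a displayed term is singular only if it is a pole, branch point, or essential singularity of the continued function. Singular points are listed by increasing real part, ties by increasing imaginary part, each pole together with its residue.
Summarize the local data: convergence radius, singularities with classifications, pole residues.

Radius of convergence at 0: -9/4 + (1/12)*sqrt(745).
At 9/4 - (1/12)*sqrt(745): a pole of order 1; residue -424257/162350 + (322443/4838030)*sqrt(745).
At 3/8: a pole of order 1; residue 479403/324700.
At 9/4 + (1/12)*sqrt(745): a pole of order 1; residue -424257/162350 - (322443/4838030)*sqrt(745).

Denominator factor (χ**2 - 9*χ/2 - 1/9): discriminant 745/36, real irrational roots 9/4 + (1/12)*sqrt(745) and 9/4 - (1/12)*sqrt(745); poles of order 1, moduli 9/4 + (1/12)*sqrt(745) and -9/4 + (1/12)*sqrt(745).
Denominator factor (χ - 3/8): pole of order 1 at 3/8, modulus 3/8.
The radius of convergence is the smallest modulus among the singular points: -9/4 + (1/12)*sqrt(745).
The factor χ**2 - 9*χ/2 - 1/9 splits as (χ - a)(χ - a') with a = 9/4 - (1/12)*sqrt(745), a' = 9/4 + (1/12)*sqrt(745). At the order-1 pole a set g(χ) = (χ - a)*f(χ) = [(-15*χ**2/4 - 6*χ/5 - 25/17)/(χ - 3/8)] / (χ - a').
Simple pole: residue = g(a) at a = 9/4 - (1/12)*sqrt(745), which is -424257/162350 + (322443/4838030)*sqrt(745).
At the order-1 pole 3/8 set g(χ) = (χ - (3/8))*f(χ) = (-15*χ**2/4 - 6*χ/5 - 25/17)/(χ**2 - 9*χ/2 - 1/9).
Simple pole: residue = g(a) at a = 3/8, which is 479403/324700.
The factor χ**2 - 9*χ/2 - 1/9 splits as (χ - a)(χ - a') with a = 9/4 + (1/12)*sqrt(745), a' = 9/4 - (1/12)*sqrt(745). At the order-1 pole a set g(χ) = (χ - a)*f(χ) = [(-15*χ**2/4 - 6*χ/5 - 25/17)/(χ - 3/8)] / (χ - a').
Simple pole: residue = g(a) at a = 9/4 + (1/12)*sqrt(745), which is -424257/162350 - (322443/4838030)*sqrt(745).
List the singular points by increasing real part (a conjugate pair: the negative imaginary part first).


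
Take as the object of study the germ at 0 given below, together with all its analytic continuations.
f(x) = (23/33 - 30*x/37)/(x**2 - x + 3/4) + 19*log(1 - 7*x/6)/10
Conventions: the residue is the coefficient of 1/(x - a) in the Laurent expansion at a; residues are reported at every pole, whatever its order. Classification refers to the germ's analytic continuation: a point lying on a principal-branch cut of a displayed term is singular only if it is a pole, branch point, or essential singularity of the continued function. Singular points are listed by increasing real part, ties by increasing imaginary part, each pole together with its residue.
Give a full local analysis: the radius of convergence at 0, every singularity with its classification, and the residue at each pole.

Denominator factor (x**2 - x + 3/4): discriminant -2, complex-conjugate roots (1/2) + ((1/2)*sqrt(2))*i and (1/2) - ((1/2)*sqrt(2))*i; poles of order 1, moduli (1/2)*sqrt(3) and (1/2)*sqrt(3).
Branch term (19/10)*log(1 - x/(6/7)): its argument vanishes at x = 6/7, a logarithmic branch point, modulus 6/7.
The radius of convergence is the smallest modulus among the singular points: 6/7.
The branch term is analytic at (1/2) - ((1/2)*sqrt(2))*i and contributes nothing to the residue; only the rational part matters.
The factor x**2 - x + 3/4 splits as (x - a)(x - a') with a = (1/2) - ((1/2)*sqrt(2))*i, a' = (1/2) + ((1/2)*sqrt(2))*i. At the order-1 pole a set g(x) = (x - a)*(rational part) = [23/33 - 30*x/37] / (x - a').
Simple pole: residue = g(a) at a = (1/2) - ((1/2)*sqrt(2))*i, which is (-15/37) + ((178/1221)*sqrt(2))*i.
The branch term is analytic at (1/2) + ((1/2)*sqrt(2))*i and contributes nothing to the residue; only the rational part matters.
The factor x**2 - x + 3/4 splits as (x - a)(x - a') with a = (1/2) + ((1/2)*sqrt(2))*i, a' = (1/2) - ((1/2)*sqrt(2))*i. At the order-1 pole a set g(x) = (x - a)*(rational part) = [23/33 - 30*x/37] / (x - a').
Simple pole: residue = g(a) at a = (1/2) + ((1/2)*sqrt(2))*i, which is (-15/37) - ((178/1221)*sqrt(2))*i.
List the singular points by increasing real part (a conjugate pair: the negative imaginary part first).

Radius of convergence at 0: 6/7.
At (1/2) - ((1/2)*sqrt(2))*i: a pole of order 1; residue (-15/37) + ((178/1221)*sqrt(2))*i.
At (1/2) + ((1/2)*sqrt(2))*i: a pole of order 1; residue (-15/37) - ((178/1221)*sqrt(2))*i.
At 6/7: a logarithmic branch point.


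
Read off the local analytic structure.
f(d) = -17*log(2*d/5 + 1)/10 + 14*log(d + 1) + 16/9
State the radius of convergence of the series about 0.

The radius of convergence is 1.

Branch term (-17/10)*log(1 - d/(-5/2)): its argument vanishes at d = -5/2, a logarithmic branch point, modulus 5/2.
Branch term (14)*log(1 - d/(-1)): its argument vanishes at d = -1, a logarithmic branch point, modulus 1.
The radius of convergence is the smallest modulus among the singular points: 1.


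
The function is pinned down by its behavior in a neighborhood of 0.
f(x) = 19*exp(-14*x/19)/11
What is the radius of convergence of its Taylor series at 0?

The factor exp(-14*x/19) is entire and contributes no finite singular point.
The polynomial part has no poles.
No finite singular points: the Taylor series at 0 converges everywhere.

The radius of convergence is infinite.


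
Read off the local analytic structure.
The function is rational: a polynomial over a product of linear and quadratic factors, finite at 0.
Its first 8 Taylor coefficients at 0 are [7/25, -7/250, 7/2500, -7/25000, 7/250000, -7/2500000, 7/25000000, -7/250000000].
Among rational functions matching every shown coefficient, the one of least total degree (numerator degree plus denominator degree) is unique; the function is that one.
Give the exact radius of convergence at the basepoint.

The radius of convergence is 10.

No rational of total degree below 1 reproduces all 8 coefficients; solving the [0/1] Pade equations on them gives f(η) = 14/(5*(η + 10)), whose expansion matches every shown term.
Denominator factor (η + 10): pole of order 1 at -10, modulus 10.
The radius of convergence is the smallest modulus among the singular points: 10.


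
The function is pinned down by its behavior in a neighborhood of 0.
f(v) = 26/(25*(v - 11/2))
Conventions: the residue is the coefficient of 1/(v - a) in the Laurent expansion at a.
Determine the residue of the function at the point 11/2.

At the order-1 pole 11/2 set g(v) = (v - (11/2))*f(v) = 26/25.
Simple pole: residue = g(a) at a = 11/2, which is 26/25.

The residue is 26/25.


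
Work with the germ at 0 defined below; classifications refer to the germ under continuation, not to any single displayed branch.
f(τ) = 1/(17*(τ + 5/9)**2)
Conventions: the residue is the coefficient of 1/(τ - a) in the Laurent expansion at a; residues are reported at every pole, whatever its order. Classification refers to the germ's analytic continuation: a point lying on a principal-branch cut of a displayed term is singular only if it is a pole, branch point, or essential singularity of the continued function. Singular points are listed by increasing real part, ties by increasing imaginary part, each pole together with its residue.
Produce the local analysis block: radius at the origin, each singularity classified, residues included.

Radius of convergence at 0: 5/9.
At -5/9: a pole of order 2; residue 0.

Denominator factor (τ + 5/9)^2: pole of order 2 at -5/9, modulus 5/9.
The radius of convergence is the smallest modulus among the singular points: 5/9.
At the order-2 pole -5/9 set g(τ) = (τ - (-5/9))^2*f(τ) = 1/17.
Order-2 pole: residue = g'(a); g'(-5/9) = 0, so the residue is 0.


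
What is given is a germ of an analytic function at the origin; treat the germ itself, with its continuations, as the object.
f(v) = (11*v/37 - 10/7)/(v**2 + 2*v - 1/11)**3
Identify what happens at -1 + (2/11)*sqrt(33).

The denominator factor v**2 + 2*v - 1/11 vanishes at -1 + (2/11)*sqrt(33) and appears to the power 3; the numerator there equals -447/259 + (2/37)*sqrt(33), nonzero, and no other factor vanishes.
Hence a pole whose order is the multiplicity, 3.

The point is a pole of order 3.


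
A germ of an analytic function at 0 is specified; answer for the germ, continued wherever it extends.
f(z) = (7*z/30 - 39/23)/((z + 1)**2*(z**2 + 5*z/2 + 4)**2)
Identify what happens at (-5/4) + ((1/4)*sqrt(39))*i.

The denominator factor z**2 + 5*z/2 + 4 vanishes at (-5/4) + ((1/4)*sqrt(39))*i and appears to the power 2; the numerator there equals (-1097/552) + ((7/120)*sqrt(39))*i, nonzero, and no other factor vanishes.
Hence a pole whose order is the multiplicity, 2.

The point is a pole of order 2.


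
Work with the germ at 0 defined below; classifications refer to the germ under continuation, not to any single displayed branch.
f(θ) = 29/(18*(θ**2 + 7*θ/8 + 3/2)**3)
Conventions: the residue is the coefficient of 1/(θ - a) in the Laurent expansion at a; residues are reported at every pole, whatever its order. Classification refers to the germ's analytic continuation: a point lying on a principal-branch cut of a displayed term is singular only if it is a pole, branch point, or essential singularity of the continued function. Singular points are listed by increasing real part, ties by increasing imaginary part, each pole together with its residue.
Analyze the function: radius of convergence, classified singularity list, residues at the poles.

Radius of convergence at 0: (1/2)*sqrt(6).
At (-7/16) - ((1/16)*sqrt(335))*i: a pole of order 3; residue ((950272/112786125)*sqrt(335))*i.
At (-7/16) + ((1/16)*sqrt(335))*i: a pole of order 3; residue -((950272/112786125)*sqrt(335))*i.

Denominator factor (θ**2 + 7*θ/8 + 3/2)^3: discriminant -335/64, complex-conjugate roots (-7/16) + ((1/16)*sqrt(335))*i and (-7/16) - ((1/16)*sqrt(335))*i; poles of order 3, moduli (1/2)*sqrt(6) and (1/2)*sqrt(6).
The radius of convergence is the smallest modulus among the singular points: (1/2)*sqrt(6).
The factor θ**2 + 7*θ/8 + 3/2 splits as (θ - a)(θ - a') with a = (-7/16) - ((1/16)*sqrt(335))*i, a' = (-7/16) + ((1/16)*sqrt(335))*i. At the order-3 pole a set g(θ) = (θ - a)^3*f(θ) = [29/18] / (θ - a')^3.
Order-3 pole: residue = g''(a)/2; g''((-7/16) - ((1/16)*sqrt(335))*i) = ((1900544/112786125)*sqrt(335))*i, so the residue is ((950272/112786125)*sqrt(335))*i.
The factor θ**2 + 7*θ/8 + 3/2 splits as (θ - a)(θ - a') with a = (-7/16) + ((1/16)*sqrt(335))*i, a' = (-7/16) - ((1/16)*sqrt(335))*i. At the order-3 pole a set g(θ) = (θ - a)^3*f(θ) = [29/18] / (θ - a')^3.
Order-3 pole: residue = g''(a)/2; g''((-7/16) + ((1/16)*sqrt(335))*i) = -((1900544/112786125)*sqrt(335))*i, so the residue is -((950272/112786125)*sqrt(335))*i.
List the singular points by increasing real part (a conjugate pair: the negative imaginary part first).


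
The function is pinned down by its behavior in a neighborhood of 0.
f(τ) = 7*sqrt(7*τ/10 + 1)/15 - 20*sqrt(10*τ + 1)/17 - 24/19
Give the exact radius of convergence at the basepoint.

The radius of convergence is 1/10.

Branch term (7/15)*sqrt(1 - τ/(-10/7)): its argument vanishes at τ = -10/7, a square-root branch point, modulus 10/7.
Branch term (-20/17)*sqrt(1 - τ/(-1/10)): its argument vanishes at τ = -1/10, a square-root branch point, modulus 1/10.
The radius of convergence is the smallest modulus among the singular points: 1/10.


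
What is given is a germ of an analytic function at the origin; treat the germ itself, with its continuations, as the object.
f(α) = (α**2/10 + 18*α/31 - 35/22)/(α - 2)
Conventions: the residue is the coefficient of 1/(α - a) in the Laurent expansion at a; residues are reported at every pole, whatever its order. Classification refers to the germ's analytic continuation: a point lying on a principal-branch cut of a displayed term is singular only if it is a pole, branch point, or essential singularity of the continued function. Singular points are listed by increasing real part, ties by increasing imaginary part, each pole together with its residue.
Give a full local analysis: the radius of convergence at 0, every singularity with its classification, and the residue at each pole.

Radius of convergence at 0: 2.
At 2: a pole of order 1; residue -101/3410.

Denominator factor (α - 2): pole of order 1 at 2, modulus 2.
The radius of convergence is the smallest modulus among the singular points: 2.
At the order-1 pole 2 set g(α) = (α - (2))*f(α) = α**2/10 + 18*α/31 - 35/22.
Simple pole: residue = g(a) at a = 2, which is -101/3410.


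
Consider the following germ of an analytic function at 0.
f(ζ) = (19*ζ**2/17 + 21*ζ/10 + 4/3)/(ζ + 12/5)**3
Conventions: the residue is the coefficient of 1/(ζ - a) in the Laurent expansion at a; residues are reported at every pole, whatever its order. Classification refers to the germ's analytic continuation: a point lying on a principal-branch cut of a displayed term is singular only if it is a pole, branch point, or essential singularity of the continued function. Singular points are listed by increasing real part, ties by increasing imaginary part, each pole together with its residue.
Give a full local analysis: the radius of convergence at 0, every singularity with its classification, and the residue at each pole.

Radius of convergence at 0: 12/5.
At -12/5: a pole of order 3; residue 19/17.

Denominator factor (ζ + 12/5)^3: pole of order 3 at -12/5, modulus 12/5.
The radius of convergence is the smallest modulus among the singular points: 12/5.
At the order-3 pole -12/5 set g(ζ) = (ζ - (-12/5))^3*f(ζ) = 19*ζ**2/17 + 21*ζ/10 + 4/3.
Order-3 pole: residue = g''(a)/2; g''(-12/5) = 38/17, so the residue is 19/17.


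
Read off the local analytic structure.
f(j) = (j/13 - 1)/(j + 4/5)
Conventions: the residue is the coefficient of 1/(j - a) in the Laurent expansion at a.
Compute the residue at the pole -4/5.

The residue is -69/65.

At the order-1 pole -4/5 set g(j) = (j - (-4/5))*f(j) = j/13 - 1.
Simple pole: residue = g(a) at a = -4/5, which is -69/65.


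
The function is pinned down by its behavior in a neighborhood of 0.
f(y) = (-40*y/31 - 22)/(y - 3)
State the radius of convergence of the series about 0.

The radius of convergence is 3.

Denominator factor (y - 3): pole of order 1 at 3, modulus 3.
The radius of convergence is the smallest modulus among the singular points: 3.


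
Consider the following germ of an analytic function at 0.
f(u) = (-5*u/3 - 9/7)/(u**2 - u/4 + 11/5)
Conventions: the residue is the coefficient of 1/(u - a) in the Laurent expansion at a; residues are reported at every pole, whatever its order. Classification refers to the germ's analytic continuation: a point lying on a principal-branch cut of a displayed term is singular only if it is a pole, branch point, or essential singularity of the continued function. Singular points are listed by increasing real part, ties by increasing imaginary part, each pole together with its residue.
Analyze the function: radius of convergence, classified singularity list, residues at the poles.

Denominator factor (u**2 - u/4 + 11/5): discriminant -699/80, complex-conjugate roots (1/8) + ((1/40)*sqrt(3495))*i and (1/8) - ((1/40)*sqrt(3495))*i; poles of order 1, moduli (1/5)*sqrt(55) and (1/5)*sqrt(55).
The radius of convergence is the smallest modulus among the singular points: (1/5)*sqrt(55).
The factor u**2 - u/4 + 11/5 splits as (u - a)(u - a') with a = (1/8) - ((1/40)*sqrt(3495))*i, a' = (1/8) + ((1/40)*sqrt(3495))*i. At the order-1 pole a set g(u) = (u - a)*f(u) = [-5*u/3 - 9/7] / (u - a').
Simple pole: residue = g(a) at a = (1/8) - ((1/40)*sqrt(3495))*i, which is (-5/6) - ((251/29358)*sqrt(3495))*i.
The factor u**2 - u/4 + 11/5 splits as (u - a)(u - a') with a = (1/8) + ((1/40)*sqrt(3495))*i, a' = (1/8) - ((1/40)*sqrt(3495))*i. At the order-1 pole a set g(u) = (u - a)*f(u) = [-5*u/3 - 9/7] / (u - a').
Simple pole: residue = g(a) at a = (1/8) + ((1/40)*sqrt(3495))*i, which is (-5/6) + ((251/29358)*sqrt(3495))*i.
List the singular points by increasing real part (a conjugate pair: the negative imaginary part first).

Radius of convergence at 0: (1/5)*sqrt(55).
At (1/8) - ((1/40)*sqrt(3495))*i: a pole of order 1; residue (-5/6) - ((251/29358)*sqrt(3495))*i.
At (1/8) + ((1/40)*sqrt(3495))*i: a pole of order 1; residue (-5/6) + ((251/29358)*sqrt(3495))*i.


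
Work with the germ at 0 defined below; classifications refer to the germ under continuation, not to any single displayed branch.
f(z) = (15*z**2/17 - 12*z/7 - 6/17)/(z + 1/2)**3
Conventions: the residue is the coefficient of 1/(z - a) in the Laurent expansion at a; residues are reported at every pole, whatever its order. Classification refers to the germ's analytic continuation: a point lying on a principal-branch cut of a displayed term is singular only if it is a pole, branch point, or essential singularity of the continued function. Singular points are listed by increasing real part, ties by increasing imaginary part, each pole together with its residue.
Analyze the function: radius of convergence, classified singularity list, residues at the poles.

Denominator factor (z + 1/2)^3: pole of order 3 at -1/2, modulus 1/2.
The radius of convergence is the smallest modulus among the singular points: 1/2.
At the order-3 pole -1/2 set g(z) = (z - (-1/2))^3*f(z) = 15*z**2/17 - 12*z/7 - 6/17.
Order-3 pole: residue = g''(a)/2; g''(-1/2) = 30/17, so the residue is 15/17.

Radius of convergence at 0: 1/2.
At -1/2: a pole of order 3; residue 15/17.


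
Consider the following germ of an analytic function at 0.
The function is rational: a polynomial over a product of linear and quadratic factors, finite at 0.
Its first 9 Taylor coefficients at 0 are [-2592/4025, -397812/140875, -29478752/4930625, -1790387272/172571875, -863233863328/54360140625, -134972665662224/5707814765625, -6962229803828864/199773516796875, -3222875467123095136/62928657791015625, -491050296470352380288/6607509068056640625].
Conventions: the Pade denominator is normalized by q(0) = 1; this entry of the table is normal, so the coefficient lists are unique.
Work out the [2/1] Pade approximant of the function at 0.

Taylor coefficients needed (read off): a_0 = -2592/4025, a_1 = -397812/140875, a_2 = -29478752/4930625, a_3 = -1790387272/172571875.
Write the denominator as Q(ξ) = 1 + q1*ξ. Requiring Q*f - P = O(ξ^4) with deg P <= 2 kills the coefficients of ξ^3..ξ^3 in Q*f:
  ξ^3: a_3 + q1*a_2 = 0, i.e. -1790387272/172571875 + (-29478752/4930625)*q1 = 0.
Solving this linear system: q1 = -223798409/128969540.
The numerator is Q*f truncated at degree 2: P0 = a_0 = -2592/4025; P1 = a_1 + q1*a_0 = -1265413836/741574855; P2 = a_2 + q1*a_1 = -19994805871/18539371375.

The Pade approximant has numerator coefficients [-2592/4025, -1265413836/741574855, -19994805871/18539371375]; denominator coefficients [1, -223798409/128969540].


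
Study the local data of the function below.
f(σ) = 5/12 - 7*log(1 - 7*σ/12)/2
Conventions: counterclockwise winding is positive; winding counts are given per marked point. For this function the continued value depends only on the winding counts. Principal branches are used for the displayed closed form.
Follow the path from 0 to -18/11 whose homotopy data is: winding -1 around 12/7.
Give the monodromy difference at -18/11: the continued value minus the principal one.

The rational part is single-valued and drops out of the difference; each branch term changes only by its own monodromy.
(-7/2)*log(1 - σ/(12/7)): each positive loop around 12/7 adds 2*pi*i to the log, so winding -1 contributes (-7/2)*(-1)*2*pi*i = (7)*pi*i.
Summing the contributions at σ = -18/11 gives (7)*pi*i.

Continued minus principal equals (7)*pi*i.
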